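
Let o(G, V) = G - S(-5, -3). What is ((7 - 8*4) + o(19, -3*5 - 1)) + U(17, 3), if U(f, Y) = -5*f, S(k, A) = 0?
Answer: -91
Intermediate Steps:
o(G, V) = G (o(G, V) = G - 1*0 = G + 0 = G)
((7 - 8*4) + o(19, -3*5 - 1)) + U(17, 3) = ((7 - 8*4) + 19) - 5*17 = ((7 - 32) + 19) - 85 = (-25 + 19) - 85 = -6 - 85 = -91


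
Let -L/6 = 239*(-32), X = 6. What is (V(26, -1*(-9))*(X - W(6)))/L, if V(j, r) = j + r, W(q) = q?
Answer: 0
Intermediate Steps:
L = 45888 (L = -1434*(-32) = -6*(-7648) = 45888)
(V(26, -1*(-9))*(X - W(6)))/L = ((26 - 1*(-9))*(6 - 1*6))/45888 = ((26 + 9)*(6 - 6))*(1/45888) = (35*0)*(1/45888) = 0*(1/45888) = 0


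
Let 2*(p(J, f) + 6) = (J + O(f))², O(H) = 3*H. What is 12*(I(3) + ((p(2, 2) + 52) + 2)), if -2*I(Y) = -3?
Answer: 978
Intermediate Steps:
I(Y) = 3/2 (I(Y) = -½*(-3) = 3/2)
p(J, f) = -6 + (J + 3*f)²/2
12*(I(3) + ((p(2, 2) + 52) + 2)) = 12*(3/2 + (((-6 + (2 + 3*2)²/2) + 52) + 2)) = 12*(3/2 + (((-6 + (2 + 6)²/2) + 52) + 2)) = 12*(3/2 + (((-6 + (½)*8²) + 52) + 2)) = 12*(3/2 + (((-6 + (½)*64) + 52) + 2)) = 12*(3/2 + (((-6 + 32) + 52) + 2)) = 12*(3/2 + ((26 + 52) + 2)) = 12*(3/2 + (78 + 2)) = 12*(3/2 + 80) = 12*(163/2) = 978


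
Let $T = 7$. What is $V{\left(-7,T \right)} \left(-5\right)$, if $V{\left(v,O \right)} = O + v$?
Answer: $0$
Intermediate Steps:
$V{\left(-7,T \right)} \left(-5\right) = \left(7 - 7\right) \left(-5\right) = 0 \left(-5\right) = 0$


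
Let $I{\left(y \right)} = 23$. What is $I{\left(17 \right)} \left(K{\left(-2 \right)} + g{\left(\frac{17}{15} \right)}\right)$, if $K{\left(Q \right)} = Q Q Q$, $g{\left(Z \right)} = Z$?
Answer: $- \frac{2369}{15} \approx -157.93$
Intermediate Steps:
$K{\left(Q \right)} = Q^{3}$ ($K{\left(Q \right)} = Q^{2} Q = Q^{3}$)
$I{\left(17 \right)} \left(K{\left(-2 \right)} + g{\left(\frac{17}{15} \right)}\right) = 23 \left(\left(-2\right)^{3} + \frac{17}{15}\right) = 23 \left(-8 + 17 \cdot \frac{1}{15}\right) = 23 \left(-8 + \frac{17}{15}\right) = 23 \left(- \frac{103}{15}\right) = - \frac{2369}{15}$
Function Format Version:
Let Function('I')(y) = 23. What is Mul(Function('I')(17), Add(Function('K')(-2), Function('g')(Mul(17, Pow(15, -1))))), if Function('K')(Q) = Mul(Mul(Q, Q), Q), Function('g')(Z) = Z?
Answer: Rational(-2369, 15) ≈ -157.93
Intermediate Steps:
Function('K')(Q) = Pow(Q, 3) (Function('K')(Q) = Mul(Pow(Q, 2), Q) = Pow(Q, 3))
Mul(Function('I')(17), Add(Function('K')(-2), Function('g')(Mul(17, Pow(15, -1))))) = Mul(23, Add(Pow(-2, 3), Mul(17, Pow(15, -1)))) = Mul(23, Add(-8, Mul(17, Rational(1, 15)))) = Mul(23, Add(-8, Rational(17, 15))) = Mul(23, Rational(-103, 15)) = Rational(-2369, 15)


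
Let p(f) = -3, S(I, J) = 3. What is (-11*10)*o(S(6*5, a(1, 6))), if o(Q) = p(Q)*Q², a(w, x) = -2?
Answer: 2970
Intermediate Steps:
o(Q) = -3*Q²
(-11*10)*o(S(6*5, a(1, 6))) = (-11*10)*(-3*3²) = -(-330)*9 = -110*(-27) = 2970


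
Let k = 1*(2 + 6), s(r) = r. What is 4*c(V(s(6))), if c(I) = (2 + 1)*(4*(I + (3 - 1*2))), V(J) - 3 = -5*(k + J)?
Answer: -3168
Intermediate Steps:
k = 8 (k = 1*8 = 8)
V(J) = -37 - 5*J (V(J) = 3 - 5*(8 + J) = 3 + (-40 - 5*J) = -37 - 5*J)
c(I) = 12 + 12*I (c(I) = 3*(4*(I + (3 - 2))) = 3*(4*(I + 1)) = 3*(4*(1 + I)) = 3*(4 + 4*I) = 12 + 12*I)
4*c(V(s(6))) = 4*(12 + 12*(-37 - 5*6)) = 4*(12 + 12*(-37 - 30)) = 4*(12 + 12*(-67)) = 4*(12 - 804) = 4*(-792) = -3168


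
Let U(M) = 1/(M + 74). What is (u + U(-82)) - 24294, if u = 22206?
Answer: -16705/8 ≈ -2088.1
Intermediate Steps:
U(M) = 1/(74 + M)
(u + U(-82)) - 24294 = (22206 + 1/(74 - 82)) - 24294 = (22206 + 1/(-8)) - 24294 = (22206 - ⅛) - 24294 = 177647/8 - 24294 = -16705/8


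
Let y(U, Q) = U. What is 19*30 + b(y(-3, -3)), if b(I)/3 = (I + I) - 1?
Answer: 549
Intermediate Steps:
b(I) = -3 + 6*I (b(I) = 3*((I + I) - 1) = 3*(2*I - 1) = 3*(-1 + 2*I) = -3 + 6*I)
19*30 + b(y(-3, -3)) = 19*30 + (-3 + 6*(-3)) = 570 + (-3 - 18) = 570 - 21 = 549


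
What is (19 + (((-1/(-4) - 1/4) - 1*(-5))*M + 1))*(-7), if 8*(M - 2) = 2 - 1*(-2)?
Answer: -455/2 ≈ -227.50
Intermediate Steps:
M = 5/2 (M = 2 + (2 - 1*(-2))/8 = 2 + (2 + 2)/8 = 2 + (1/8)*4 = 2 + 1/2 = 5/2 ≈ 2.5000)
(19 + (((-1/(-4) - 1/4) - 1*(-5))*M + 1))*(-7) = (19 + (((-1/(-4) - 1/4) - 1*(-5))*(5/2) + 1))*(-7) = (19 + (((-1*(-1/4) - 1*1/4) + 5)*(5/2) + 1))*(-7) = (19 + (((1/4 - 1/4) + 5)*(5/2) + 1))*(-7) = (19 + ((0 + 5)*(5/2) + 1))*(-7) = (19 + (5*(5/2) + 1))*(-7) = (19 + (25/2 + 1))*(-7) = (19 + 27/2)*(-7) = (65/2)*(-7) = -455/2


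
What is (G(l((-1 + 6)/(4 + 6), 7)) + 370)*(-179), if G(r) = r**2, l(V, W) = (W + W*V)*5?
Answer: -2238395/4 ≈ -5.5960e+5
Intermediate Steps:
l(V, W) = 5*W + 5*V*W (l(V, W) = (W + V*W)*5 = 5*W + 5*V*W)
(G(l((-1 + 6)/(4 + 6), 7)) + 370)*(-179) = ((5*7*(1 + (-1 + 6)/(4 + 6)))**2 + 370)*(-179) = ((5*7*(1 + 5/10))**2 + 370)*(-179) = ((5*7*(1 + 5*(1/10)))**2 + 370)*(-179) = ((5*7*(1 + 1/2))**2 + 370)*(-179) = ((5*7*(3/2))**2 + 370)*(-179) = ((105/2)**2 + 370)*(-179) = (11025/4 + 370)*(-179) = (12505/4)*(-179) = -2238395/4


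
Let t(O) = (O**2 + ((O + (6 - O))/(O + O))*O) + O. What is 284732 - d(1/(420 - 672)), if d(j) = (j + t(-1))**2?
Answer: 18081050903/63504 ≈ 2.8472e+5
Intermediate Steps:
t(O) = 3 + O + O**2 (t(O) = (O**2 + (6/((2*O)))*O) + O = (O**2 + (6*(1/(2*O)))*O) + O = (O**2 + (3/O)*O) + O = (O**2 + 3) + O = (3 + O**2) + O = 3 + O + O**2)
d(j) = (3 + j)**2 (d(j) = (j + (3 - 1 + (-1)**2))**2 = (j + (3 - 1 + 1))**2 = (j + 3)**2 = (3 + j)**2)
284732 - d(1/(420 - 672)) = 284732 - (3 + 1/(420 - 672))**2 = 284732 - (3 + 1/(-252))**2 = 284732 - (3 - 1/252)**2 = 284732 - (755/252)**2 = 284732 - 1*570025/63504 = 284732 - 570025/63504 = 18081050903/63504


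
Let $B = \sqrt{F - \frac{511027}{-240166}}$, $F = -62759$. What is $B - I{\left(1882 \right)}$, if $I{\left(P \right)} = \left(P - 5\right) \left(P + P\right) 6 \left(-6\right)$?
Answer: $254341008 + \frac{i \sqrt{6842718403018}}{10442} \approx 2.5434 \cdot 10^{8} + 250.51 i$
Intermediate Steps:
$B = \frac{i \sqrt{6842718403018}}{10442}$ ($B = \sqrt{-62759 - \frac{511027}{-240166}} = \sqrt{-62759 - - \frac{511027}{240166}} = \sqrt{-62759 + \frac{511027}{240166}} = \sqrt{- \frac{15072066967}{240166}} = \frac{i \sqrt{6842718403018}}{10442} \approx 250.51 i$)
$I{\left(P \right)} = - 72 P \left(-5 + P\right)$ ($I{\left(P \right)} = \left(-5 + P\right) 2 P 6 \left(-6\right) = 2 P \left(-5 + P\right) 6 \left(-6\right) = 12 P \left(-5 + P\right) \left(-6\right) = - 72 P \left(-5 + P\right)$)
$B - I{\left(1882 \right)} = \frac{i \sqrt{6842718403018}}{10442} - 72 \cdot 1882 \left(5 - 1882\right) = \frac{i \sqrt{6842718403018}}{10442} - 72 \cdot 1882 \left(-1877\right) = \frac{i \sqrt{6842718403018}}{10442} - -254341008 = \frac{i \sqrt{6842718403018}}{10442} + 254341008 = 254341008 + \frac{i \sqrt{6842718403018}}{10442}$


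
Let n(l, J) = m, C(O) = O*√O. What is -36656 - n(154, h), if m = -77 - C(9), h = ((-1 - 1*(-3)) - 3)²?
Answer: -36552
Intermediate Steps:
C(O) = O^(3/2)
h = 1 (h = ((-1 + 3) - 3)² = (2 - 3)² = (-1)² = 1)
m = -104 (m = -77 - 9^(3/2) = -77 - 1*27 = -77 - 27 = -104)
n(l, J) = -104
-36656 - n(154, h) = -36656 - 1*(-104) = -36656 + 104 = -36552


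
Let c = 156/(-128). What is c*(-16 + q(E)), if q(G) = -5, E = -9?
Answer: 819/32 ≈ 25.594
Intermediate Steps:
c = -39/32 (c = 156*(-1/128) = -39/32 ≈ -1.2188)
c*(-16 + q(E)) = -39*(-16 - 5)/32 = -39/32*(-21) = 819/32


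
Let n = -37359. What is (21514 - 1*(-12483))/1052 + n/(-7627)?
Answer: 1135349/30508 ≈ 37.215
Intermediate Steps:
(21514 - 1*(-12483))/1052 + n/(-7627) = (21514 - 1*(-12483))/1052 - 37359/(-7627) = (21514 + 12483)*(1/1052) - 37359*(-1/7627) = 33997*(1/1052) + 37359/7627 = 33997/1052 + 37359/7627 = 1135349/30508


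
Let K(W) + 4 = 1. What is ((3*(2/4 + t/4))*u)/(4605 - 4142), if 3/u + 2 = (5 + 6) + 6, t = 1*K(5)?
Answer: -3/9260 ≈ -0.00032397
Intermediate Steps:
K(W) = -3 (K(W) = -4 + 1 = -3)
t = -3 (t = 1*(-3) = -3)
u = ⅕ (u = 3/(-2 + ((5 + 6) + 6)) = 3/(-2 + (11 + 6)) = 3/(-2 + 17) = 3/15 = 3*(1/15) = ⅕ ≈ 0.20000)
((3*(2/4 + t/4))*u)/(4605 - 4142) = ((3*(2/4 - 3/4))*(⅕))/(4605 - 4142) = ((3*(2*(¼) - 3*¼))*(⅕))/463 = ((3*(½ - ¾))*(⅕))*(1/463) = ((3*(-¼))*(⅕))*(1/463) = -¾*⅕*(1/463) = -3/20*1/463 = -3/9260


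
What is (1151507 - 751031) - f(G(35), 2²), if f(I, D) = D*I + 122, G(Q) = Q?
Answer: 400214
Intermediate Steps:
f(I, D) = 122 + D*I
(1151507 - 751031) - f(G(35), 2²) = (1151507 - 751031) - (122 + 2²*35) = 400476 - (122 + 4*35) = 400476 - (122 + 140) = 400476 - 1*262 = 400476 - 262 = 400214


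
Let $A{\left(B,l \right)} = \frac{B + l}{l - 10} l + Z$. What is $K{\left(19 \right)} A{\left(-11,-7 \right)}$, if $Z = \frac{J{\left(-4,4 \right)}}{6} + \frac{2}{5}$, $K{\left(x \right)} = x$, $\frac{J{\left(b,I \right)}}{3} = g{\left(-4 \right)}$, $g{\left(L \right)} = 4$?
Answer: $- \frac{8094}{85} \approx -95.224$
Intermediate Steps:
$J{\left(b,I \right)} = 12$ ($J{\left(b,I \right)} = 3 \cdot 4 = 12$)
$Z = \frac{12}{5}$ ($Z = \frac{12}{6} + \frac{2}{5} = 12 \cdot \frac{1}{6} + 2 \cdot \frac{1}{5} = 2 + \frac{2}{5} = \frac{12}{5} \approx 2.4$)
$A{\left(B,l \right)} = \frac{12}{5} + \frac{l \left(B + l\right)}{-10 + l}$ ($A{\left(B,l \right)} = \frac{B + l}{l - 10} l + \frac{12}{5} = \frac{B + l}{-10 + l} l + \frac{12}{5} = \frac{l \left(B + l\right)}{-10 + l} + \frac{12}{5} = \frac{12}{5} + \frac{l \left(B + l\right)}{-10 + l}$)
$K{\left(19 \right)} A{\left(-11,-7 \right)} = 19 \frac{-24 + \left(-7\right)^{2} + \frac{12}{5} \left(-7\right) - -77}{-10 - 7} = 19 \frac{-24 + 49 - \frac{84}{5} + 77}{-17} = 19 \left(\left(- \frac{1}{17}\right) \frac{426}{5}\right) = 19 \left(- \frac{426}{85}\right) = - \frac{8094}{85}$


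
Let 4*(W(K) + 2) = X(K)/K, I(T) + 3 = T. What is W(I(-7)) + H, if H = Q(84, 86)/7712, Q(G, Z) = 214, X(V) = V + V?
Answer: -5677/3856 ≈ -1.4723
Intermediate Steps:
I(T) = -3 + T
X(V) = 2*V
W(K) = -3/2 (W(K) = -2 + ((2*K)/K)/4 = -2 + (1/4)*2 = -2 + 1/2 = -3/2)
H = 107/3856 (H = 214/7712 = 214*(1/7712) = 107/3856 ≈ 0.027749)
W(I(-7)) + H = -3/2 + 107/3856 = -5677/3856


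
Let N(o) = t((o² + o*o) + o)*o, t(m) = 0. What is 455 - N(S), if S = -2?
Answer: 455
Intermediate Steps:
N(o) = 0 (N(o) = 0*o = 0)
455 - N(S) = 455 - 1*0 = 455 + 0 = 455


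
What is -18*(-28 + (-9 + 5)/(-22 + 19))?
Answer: 480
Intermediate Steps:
-18*(-28 + (-9 + 5)/(-22 + 19)) = -18*(-28 - 4/(-3)) = -18*(-28 - 4*(-1/3)) = -18*(-28 + 4/3) = -18*(-80/3) = 480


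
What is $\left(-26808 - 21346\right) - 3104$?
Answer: $-51258$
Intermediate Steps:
$\left(-26808 - 21346\right) - 3104 = -48154 + \left(-3711 + 607\right) = -48154 - 3104 = -51258$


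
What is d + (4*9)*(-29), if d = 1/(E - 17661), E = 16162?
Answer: -1564957/1499 ≈ -1044.0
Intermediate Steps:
d = -1/1499 (d = 1/(16162 - 17661) = 1/(-1499) = -1/1499 ≈ -0.00066711)
d + (4*9)*(-29) = -1/1499 + (4*9)*(-29) = -1/1499 + 36*(-29) = -1/1499 - 1044 = -1564957/1499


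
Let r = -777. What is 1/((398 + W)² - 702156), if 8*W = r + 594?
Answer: -64/35931983 ≈ -1.7811e-6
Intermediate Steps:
W = -183/8 (W = (-777 + 594)/8 = (⅛)*(-183) = -183/8 ≈ -22.875)
1/((398 + W)² - 702156) = 1/((398 - 183/8)² - 702156) = 1/((3001/8)² - 702156) = 1/(9006001/64 - 702156) = 1/(-35931983/64) = -64/35931983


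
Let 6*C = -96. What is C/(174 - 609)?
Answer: 16/435 ≈ 0.036782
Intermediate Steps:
C = -16 (C = (⅙)*(-96) = -16)
C/(174 - 609) = -16/(174 - 609) = -16/(-435) = -1/435*(-16) = 16/435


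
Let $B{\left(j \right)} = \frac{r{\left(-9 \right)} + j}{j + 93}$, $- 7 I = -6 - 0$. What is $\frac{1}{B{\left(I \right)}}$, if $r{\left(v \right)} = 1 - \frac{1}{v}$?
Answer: $\frac{5913}{124} \approx 47.685$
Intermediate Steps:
$I = \frac{6}{7}$ ($I = - \frac{-6 - 0}{7} = - \frac{-6 + 0}{7} = \left(- \frac{1}{7}\right) \left(-6\right) = \frac{6}{7} \approx 0.85714$)
$B{\left(j \right)} = \frac{\frac{10}{9} + j}{93 + j}$ ($B{\left(j \right)} = \frac{\frac{-1 - 9}{-9} + j}{j + 93} = \frac{\left(- \frac{1}{9}\right) \left(-10\right) + j}{93 + j} = \frac{\frac{10}{9} + j}{93 + j}$)
$\frac{1}{B{\left(I \right)}} = \frac{1}{\frac{1}{93 + \frac{6}{7}} \left(\frac{10}{9} + \frac{6}{7}\right)} = \frac{1}{\frac{1}{\frac{657}{7}} \cdot \frac{124}{63}} = \frac{1}{\frac{7}{657} \cdot \frac{124}{63}} = \frac{1}{\frac{124}{5913}} = \frac{5913}{124}$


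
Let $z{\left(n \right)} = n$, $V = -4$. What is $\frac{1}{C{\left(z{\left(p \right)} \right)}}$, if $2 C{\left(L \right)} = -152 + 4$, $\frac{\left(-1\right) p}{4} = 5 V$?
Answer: $- \frac{1}{74} \approx -0.013514$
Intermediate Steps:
$p = 80$ ($p = - 4 \cdot 5 \left(-4\right) = \left(-4\right) \left(-20\right) = 80$)
$C{\left(L \right)} = -74$ ($C{\left(L \right)} = \frac{-152 + 4}{2} = \frac{1}{2} \left(-148\right) = -74$)
$\frac{1}{C{\left(z{\left(p \right)} \right)}} = \frac{1}{-74} = - \frac{1}{74}$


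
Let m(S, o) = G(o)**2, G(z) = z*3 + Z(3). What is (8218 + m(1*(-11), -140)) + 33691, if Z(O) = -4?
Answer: 221685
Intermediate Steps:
G(z) = -4 + 3*z (G(z) = z*3 - 4 = 3*z - 4 = -4 + 3*z)
m(S, o) = (-4 + 3*o)**2
(8218 + m(1*(-11), -140)) + 33691 = (8218 + (-4 + 3*(-140))**2) + 33691 = (8218 + (-4 - 420)**2) + 33691 = (8218 + (-424)**2) + 33691 = (8218 + 179776) + 33691 = 187994 + 33691 = 221685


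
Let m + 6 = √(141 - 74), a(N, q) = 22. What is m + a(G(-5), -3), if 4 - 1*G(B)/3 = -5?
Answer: 16 + √67 ≈ 24.185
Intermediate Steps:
G(B) = 27 (G(B) = 12 - 3*(-5) = 12 + 15 = 27)
m = -6 + √67 (m = -6 + √(141 - 74) = -6 + √67 ≈ 2.1854)
m + a(G(-5), -3) = (-6 + √67) + 22 = 16 + √67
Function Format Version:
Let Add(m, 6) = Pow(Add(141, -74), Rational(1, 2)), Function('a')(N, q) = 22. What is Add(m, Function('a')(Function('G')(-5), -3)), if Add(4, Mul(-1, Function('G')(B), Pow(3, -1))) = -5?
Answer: Add(16, Pow(67, Rational(1, 2))) ≈ 24.185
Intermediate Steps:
Function('G')(B) = 27 (Function('G')(B) = Add(12, Mul(-3, -5)) = Add(12, 15) = 27)
m = Add(-6, Pow(67, Rational(1, 2))) (m = Add(-6, Pow(Add(141, -74), Rational(1, 2))) = Add(-6, Pow(67, Rational(1, 2))) ≈ 2.1854)
Add(m, Function('a')(Function('G')(-5), -3)) = Add(Add(-6, Pow(67, Rational(1, 2))), 22) = Add(16, Pow(67, Rational(1, 2)))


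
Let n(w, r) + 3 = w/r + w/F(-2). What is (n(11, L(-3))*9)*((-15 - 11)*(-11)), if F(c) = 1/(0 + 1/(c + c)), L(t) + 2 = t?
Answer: -204633/10 ≈ -20463.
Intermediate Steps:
L(t) = -2 + t
F(c) = 2*c (F(c) = 1/(0 + 1/(2*c)) = 1/(1/(2*c)) = 2*c)
n(w, r) = -3 - w/4 + w/r (n(w, r) = -3 + (w/r + w/((2*(-2)))) = -3 + (w/r + w/(-4)) = -3 + (w/r + w*(-¼)) = -3 + (w/r - w/4) = -3 + (-w/4 + w/r) = -3 - w/4 + w/r)
(n(11, L(-3))*9)*((-15 - 11)*(-11)) = ((-3 - ¼*11 + 11/(-2 - 3))*9)*((-15 - 11)*(-11)) = ((-3 - 11/4 + 11/(-5))*9)*(-26*(-11)) = ((-3 - 11/4 + 11*(-⅕))*9)*286 = ((-3 - 11/4 - 11/5)*9)*286 = -159/20*9*286 = -1431/20*286 = -204633/10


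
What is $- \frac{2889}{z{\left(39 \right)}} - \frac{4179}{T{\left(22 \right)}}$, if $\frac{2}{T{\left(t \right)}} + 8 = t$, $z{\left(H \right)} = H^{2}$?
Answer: $- \frac{4944078}{169} \approx -29255.0$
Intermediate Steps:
$T{\left(t \right)} = \frac{2}{-8 + t}$
$- \frac{2889}{z{\left(39 \right)}} - \frac{4179}{T{\left(22 \right)}} = - \frac{2889}{39^{2}} - \frac{4179}{2 \frac{1}{-8 + 22}} = - \frac{2889}{1521} - \frac{4179}{2 \cdot \frac{1}{14}} = \left(-2889\right) \frac{1}{1521} - \frac{4179}{2 \cdot \frac{1}{14}} = - \frac{321}{169} - 4179 \frac{1}{\frac{1}{7}} = - \frac{321}{169} - 29253 = - \frac{4944078}{169}$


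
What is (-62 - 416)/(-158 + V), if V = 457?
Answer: -478/299 ≈ -1.5987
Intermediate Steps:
(-62 - 416)/(-158 + V) = (-62 - 416)/(-158 + 457) = -478/299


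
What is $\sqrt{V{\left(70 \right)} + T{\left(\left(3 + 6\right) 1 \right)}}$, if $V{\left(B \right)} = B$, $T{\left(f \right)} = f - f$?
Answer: $\sqrt{70} \approx 8.3666$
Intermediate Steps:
$T{\left(f \right)} = 0$
$\sqrt{V{\left(70 \right)} + T{\left(\left(3 + 6\right) 1 \right)}} = \sqrt{70 + 0} = \sqrt{70}$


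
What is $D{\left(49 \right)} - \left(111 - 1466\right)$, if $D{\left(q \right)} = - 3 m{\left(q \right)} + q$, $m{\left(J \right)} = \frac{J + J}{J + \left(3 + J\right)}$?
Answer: $\frac{141510}{101} \approx 1401.1$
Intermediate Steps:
$m{\left(J \right)} = \frac{2 J}{3 + 2 J}$
$D{\left(q \right)} = q - \frac{6 q}{3 + 2 q}$ ($D{\left(q \right)} = - 3 \frac{2 q}{3 + 2 q} + q = - \frac{6 q}{3 + 2 q} + q = q - \frac{6 q}{3 + 2 q}$)
$D{\left(49 \right)} - \left(111 - 1466\right) = \frac{49 \left(-3 + 2 \cdot 49\right)}{3 + 2 \cdot 49} - \left(111 - 1466\right) = \frac{49 \left(-3 + 98\right)}{3 + 98} - -1355 = 49 \cdot \frac{1}{101} \cdot 95 + 1355 = \frac{4655}{101} + 1355 = \frac{141510}{101}$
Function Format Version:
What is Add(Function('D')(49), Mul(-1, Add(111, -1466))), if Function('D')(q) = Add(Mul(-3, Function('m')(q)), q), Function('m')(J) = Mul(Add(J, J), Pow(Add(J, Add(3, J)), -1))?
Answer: Rational(141510, 101) ≈ 1401.1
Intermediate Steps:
Function('m')(J) = Mul(2, J, Pow(Add(3, Mul(2, J)), -1)) (Function('m')(J) = Mul(Mul(2, J), Pow(Add(3, Mul(2, J)), -1)) = Mul(2, J, Pow(Add(3, Mul(2, J)), -1)))
Function('D')(q) = Add(q, Mul(-6, q, Pow(Add(3, Mul(2, q)), -1))) (Function('D')(q) = Add(Mul(-3, Mul(2, q, Pow(Add(3, Mul(2, q)), -1))), q) = Add(Mul(-6, q, Pow(Add(3, Mul(2, q)), -1)), q) = Add(q, Mul(-6, q, Pow(Add(3, Mul(2, q)), -1))))
Add(Function('D')(49), Mul(-1, Add(111, -1466))) = Add(Mul(49, Pow(Add(3, Mul(2, 49)), -1), Add(-3, Mul(2, 49))), Mul(-1, Add(111, -1466))) = Add(Mul(49, Pow(Add(3, 98), -1), Add(-3, 98)), Mul(-1, -1355)) = Add(Mul(49, Pow(101, -1), 95), 1355) = Add(Mul(49, Rational(1, 101), 95), 1355) = Add(Rational(4655, 101), 1355) = Rational(141510, 101)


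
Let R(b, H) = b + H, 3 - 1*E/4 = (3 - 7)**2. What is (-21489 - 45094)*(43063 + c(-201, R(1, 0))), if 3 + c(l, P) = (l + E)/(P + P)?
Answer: -5717282461/2 ≈ -2.8586e+9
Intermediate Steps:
E = -52 (E = 12 - 4*(3 - 7)**2 = 12 - 4*(-4)**2 = 12 - 4*16 = 12 - 64 = -52)
R(b, H) = H + b
c(l, P) = -3 + (-52 + l)/(2*P) (c(l, P) = -3 + (l - 52)/(P + P) = -3 + (-52 + l)/((2*P)) = -3 + (-52 + l)*(1/(2*P)) = -3 + (-52 + l)/(2*P))
(-21489 - 45094)*(43063 + c(-201, R(1, 0))) = (-21489 - 45094)*(43063 + (-52 - 201 - 6*(0 + 1))/(2*(0 + 1))) = -66583*(43063 + (1/2)*(-52 - 201 - 6*1)/1) = -66583*(43063 + (1/2)*1*(-52 - 201 - 6)) = -66583*(43063 + (1/2)*1*(-259)) = -66583*(43063 - 259/2) = -66583*85867/2 = -5717282461/2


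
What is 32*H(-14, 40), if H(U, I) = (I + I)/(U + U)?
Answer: -640/7 ≈ -91.429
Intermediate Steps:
H(U, I) = I/U (H(U, I) = (2*I)/((2*U)) = (2*I)*(1/(2*U)) = I/U)
32*H(-14, 40) = 32*(40/(-14)) = 32*(40*(-1/14)) = 32*(-20/7) = -640/7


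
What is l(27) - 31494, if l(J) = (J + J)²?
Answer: -28578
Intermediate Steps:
l(J) = 4*J² (l(J) = (2*J)² = 4*J²)
l(27) - 31494 = 4*27² - 31494 = 4*729 - 31494 = 2916 - 31494 = -28578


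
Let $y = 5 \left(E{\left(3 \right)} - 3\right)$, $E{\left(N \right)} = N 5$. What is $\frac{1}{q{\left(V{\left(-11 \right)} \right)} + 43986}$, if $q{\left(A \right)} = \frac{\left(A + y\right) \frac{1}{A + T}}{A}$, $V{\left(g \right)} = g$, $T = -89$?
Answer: $\frac{1100}{48384649} \approx 2.2734 \cdot 10^{-5}$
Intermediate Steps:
$E{\left(N \right)} = 5 N$
$y = 60$ ($y = 5 \left(5 \cdot 3 - 3\right) = 5 \left(15 - 3\right) = 5 \cdot 12 = 60$)
$q{\left(A \right)} = \frac{60 + A}{A \left(-89 + A\right)}$ ($q{\left(A \right)} = \frac{\left(A + 60\right) \frac{1}{A - 89}}{A} = \frac{\left(60 + A\right) \frac{1}{-89 + A}}{A} = \frac{\frac{1}{-89 + A} \left(60 + A\right)}{A} = \frac{60 + A}{A \left(-89 + A\right)}$)
$\frac{1}{q{\left(V{\left(-11 \right)} \right)} + 43986} = \frac{1}{\frac{60 - 11}{\left(-11\right) \left(-89 - 11\right)} + 43986} = \frac{1}{\left(- \frac{1}{11}\right) \frac{1}{-100} \cdot 49 + 43986} = \frac{1}{\left(- \frac{1}{11}\right) \left(- \frac{1}{100}\right) 49 + 43986} = \frac{1}{\frac{49}{1100} + 43986} = \frac{1}{\frac{48384649}{1100}} = \frac{1100}{48384649}$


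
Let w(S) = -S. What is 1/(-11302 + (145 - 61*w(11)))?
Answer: -1/10486 ≈ -9.5365e-5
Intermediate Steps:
1/(-11302 + (145 - 61*w(11))) = 1/(-11302 + (145 - (-61)*11)) = 1/(-11302 + (145 - 61*(-11))) = 1/(-11302 + (145 + 671)) = 1/(-11302 + 816) = 1/(-10486) = -1/10486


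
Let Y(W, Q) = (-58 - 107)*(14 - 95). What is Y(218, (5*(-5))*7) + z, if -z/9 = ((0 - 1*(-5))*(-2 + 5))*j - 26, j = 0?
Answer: 13599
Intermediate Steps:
Y(W, Q) = 13365 (Y(W, Q) = -165*(-81) = 13365)
z = 234 (z = -9*(((0 - 1*(-5))*(-2 + 5))*0 - 26) = -9*(((0 + 5)*3)*0 - 26) = -9*((5*3)*0 - 26) = -9*(15*0 - 26) = -9*(0 - 26) = -9*(-26) = 234)
Y(218, (5*(-5))*7) + z = 13365 + 234 = 13599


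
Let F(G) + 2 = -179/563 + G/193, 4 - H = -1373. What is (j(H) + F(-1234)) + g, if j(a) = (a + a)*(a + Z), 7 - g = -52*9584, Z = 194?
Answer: 524268840424/108659 ≈ 4.8249e+6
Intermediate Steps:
H = 1377 (H = 4 - 1*(-1373) = 4 + 1373 = 1377)
g = 498375 (g = 7 - (-52)*9584 = 7 - 1*(-498368) = 7 + 498368 = 498375)
F(G) = -1305/563 + G/193 (F(G) = -2 + (-179/563 + G/193) = -1305/563 + G/193)
j(a) = 2*a*(194 + a) (j(a) = (a + a)*(a + 194) = (2*a)*(194 + a) = 2*a*(194 + a))
(j(H) + F(-1234)) + g = (2*1377*(194 + 1377) + (-1305/563 + (1/193)*(-1234))) + 498375 = (2*1377*1571 + (-1305/563 - 1234/193)) + 498375 = (4326534 - 946607/108659) + 498375 = 470115911299/108659 + 498375 = 524268840424/108659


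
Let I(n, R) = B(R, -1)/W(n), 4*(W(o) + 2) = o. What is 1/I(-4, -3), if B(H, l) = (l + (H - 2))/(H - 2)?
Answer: -5/2 ≈ -2.5000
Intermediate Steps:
W(o) = -2 + o/4
B(H, l) = (-2 + H + l)/(-2 + H) (B(H, l) = (l + (-2 + H))/(-2 + H) = (-2 + H + l)/(-2 + H))
I(n, R) = (-3 + R)/((-2 + R)*(-2 + n/4)) (I(n, R) = ((-2 + R - 1)/(-2 + R))/(-2 + n/4) = ((-3 + R)/(-2 + R))/(-2 + n/4) = (-3 + R)/((-2 + R)*(-2 + n/4)))
1/I(-4, -3) = 1/(4*(-3 - 3)/((-8 - 4)*(-2 - 3))) = 1/(4*(-6)/(-12*(-5))) = 1/(4*(-1/12)*(-1/5)*(-6)) = 1/(-2/5) = -5/2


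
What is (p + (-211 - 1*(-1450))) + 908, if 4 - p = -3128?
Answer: 5279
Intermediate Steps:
p = 3132 (p = 4 - 1*(-3128) = 4 + 3128 = 3132)
(p + (-211 - 1*(-1450))) + 908 = (3132 + (-211 - 1*(-1450))) + 908 = (3132 + (-211 + 1450)) + 908 = (3132 + 1239) + 908 = 4371 + 908 = 5279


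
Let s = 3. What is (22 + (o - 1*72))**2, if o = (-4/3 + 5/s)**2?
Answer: 201601/81 ≈ 2488.9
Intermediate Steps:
o = 1/9 (o = (-4/3 + 5/3)**2 = (1/3)**2 = 1/9 ≈ 0.11111)
(22 + (o - 1*72))**2 = (22 + (1/9 - 1*72))**2 = (22 + (1/9 - 72))**2 = (22 - 647/9)**2 = (-449/9)**2 = 201601/81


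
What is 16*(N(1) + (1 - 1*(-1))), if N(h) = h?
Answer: 48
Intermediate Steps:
16*(N(1) + (1 - 1*(-1))) = 16*(1 + (1 - 1*(-1))) = 16*(1 + (1 + 1)) = 16*(1 + 2) = 16*3 = 48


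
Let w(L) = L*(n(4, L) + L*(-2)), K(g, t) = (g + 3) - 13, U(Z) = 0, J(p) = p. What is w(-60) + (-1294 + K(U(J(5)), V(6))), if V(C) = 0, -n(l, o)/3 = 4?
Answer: -7784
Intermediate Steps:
n(l, o) = -12 (n(l, o) = -3*4 = -12)
K(g, t) = -10 + g (K(g, t) = (3 + g) - 13 = -10 + g)
w(L) = L*(-12 - 2*L) (w(L) = L*(-12 + L*(-2)) = L*(-12 - 2*L))
w(-60) + (-1294 + K(U(J(5)), V(6))) = -2*(-60)*(6 - 60) + (-1294 + (-10 + 0)) = -2*(-60)*(-54) + (-1294 - 10) = -6480 - 1304 = -7784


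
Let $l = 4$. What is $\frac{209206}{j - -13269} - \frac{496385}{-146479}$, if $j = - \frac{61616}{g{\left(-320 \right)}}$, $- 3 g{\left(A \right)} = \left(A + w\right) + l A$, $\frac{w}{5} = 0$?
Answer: $\frac{3717347087995}{192670713213} \approx 19.294$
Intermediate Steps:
$w = 0$ ($w = 5 \cdot 0 = 0$)
$g{\left(A \right)} = - \frac{5 A}{3}$ ($g{\left(A \right)} = - \frac{\left(A + 0\right) + 4 A}{3} = - \frac{A + 4 A}{3} = - \frac{5 A}{3}$)
$j = - \frac{11553}{100}$ ($j = - \frac{61616}{\left(- \frac{5}{3}\right) \left(-320\right)} = - \frac{61616}{\frac{1600}{3}} = \left(-61616\right) \frac{3}{1600} = - \frac{11553}{100} \approx -115.53$)
$\frac{209206}{j - -13269} - \frac{496385}{-146479} = \frac{209206}{- \frac{11553}{100} - -13269} - \frac{496385}{-146479} = \frac{209206}{- \frac{11553}{100} + 13269} - - \frac{496385}{146479} = \frac{209206}{\frac{1315347}{100}} + \frac{496385}{146479} = 209206 \cdot \frac{100}{1315347} + \frac{496385}{146479} = \frac{20920600}{1315347} + \frac{496385}{146479} = \frac{3717347087995}{192670713213}$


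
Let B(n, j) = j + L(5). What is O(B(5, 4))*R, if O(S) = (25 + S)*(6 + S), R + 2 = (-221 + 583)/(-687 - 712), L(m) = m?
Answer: -1611600/1399 ≈ -1152.0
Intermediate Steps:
B(n, j) = 5 + j (B(n, j) = j + 5 = 5 + j)
R = -3160/1399 (R = -2 + (-221 + 583)/(-687 - 712) = -2 + 362/(-1399) = -2 + 362*(-1/1399) = -2 - 362/1399 = -3160/1399 ≈ -2.2588)
O(S) = (6 + S)*(25 + S)
O(B(5, 4))*R = (150 + (5 + 4)**2 + 31*(5 + 4))*(-3160/1399) = (150 + 9**2 + 31*9)*(-3160/1399) = (150 + 81 + 279)*(-3160/1399) = 510*(-3160/1399) = -1611600/1399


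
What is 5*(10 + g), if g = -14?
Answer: -20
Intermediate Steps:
5*(10 + g) = 5*(10 - 14) = 5*(-4) = -20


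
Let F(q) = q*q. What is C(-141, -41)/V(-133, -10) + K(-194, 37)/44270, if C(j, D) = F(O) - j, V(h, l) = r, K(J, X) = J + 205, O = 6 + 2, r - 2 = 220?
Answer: 2269448/2456985 ≈ 0.92367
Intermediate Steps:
r = 222 (r = 2 + 220 = 222)
O = 8
K(J, X) = 205 + J
F(q) = q**2
V(h, l) = 222
C(j, D) = 64 - j (C(j, D) = 8**2 - j = 64 - j)
C(-141, -41)/V(-133, -10) + K(-194, 37)/44270 = (64 - 1*(-141))/222 + (205 - 194)/44270 = (64 + 141)*(1/222) + 11*(1/44270) = 205*(1/222) + 11/44270 = 205/222 + 11/44270 = 2269448/2456985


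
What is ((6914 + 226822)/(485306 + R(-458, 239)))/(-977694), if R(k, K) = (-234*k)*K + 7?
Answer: -38956/4252874552529 ≈ -9.1599e-9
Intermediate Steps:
R(k, K) = 7 - 234*K*k (R(k, K) = -234*K*k + 7 = 7 - 234*K*k)
((6914 + 226822)/(485306 + R(-458, 239)))/(-977694) = ((6914 + 226822)/(485306 + (7 - 234*239*(-458))))/(-977694) = (233736/(485306 + (7 + 25614108)))*(-1/977694) = (233736/(485306 + 25614115))*(-1/977694) = (233736/26099421)*(-1/977694) = (233736*(1/26099421))*(-1/977694) = (77912/8699807)*(-1/977694) = -38956/4252874552529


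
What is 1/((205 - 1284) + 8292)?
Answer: 1/7213 ≈ 0.00013864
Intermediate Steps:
1/((205 - 1284) + 8292) = 1/(-1079 + 8292) = 1/7213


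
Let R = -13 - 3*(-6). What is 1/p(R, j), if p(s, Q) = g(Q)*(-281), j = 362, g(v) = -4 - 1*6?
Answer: 1/2810 ≈ 0.00035587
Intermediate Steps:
g(v) = -10 (g(v) = -4 - 6 = -10)
R = 5 (R = -13 + 18 = 5)
p(s, Q) = 2810 (p(s, Q) = -10*(-281) = 2810)
1/p(R, j) = 1/2810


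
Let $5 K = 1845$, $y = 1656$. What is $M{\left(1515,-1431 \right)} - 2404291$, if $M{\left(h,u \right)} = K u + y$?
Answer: $-2930674$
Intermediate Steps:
$K = 369$ ($K = \frac{1}{5} \cdot 1845 = 369$)
$M{\left(h,u \right)} = 1656 + 369 u$ ($M{\left(h,u \right)} = 369 u + 1656 = 1656 + 369 u$)
$M{\left(1515,-1431 \right)} - 2404291 = \left(1656 + 369 \left(-1431\right)\right) - 2404291 = \left(1656 - 528039\right) - 2404291 = -526383 - 2404291 = -2930674$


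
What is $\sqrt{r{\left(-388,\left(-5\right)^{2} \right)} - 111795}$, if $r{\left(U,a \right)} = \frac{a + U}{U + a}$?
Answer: $i \sqrt{111794} \approx 334.36 i$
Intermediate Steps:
$r{\left(U,a \right)} = 1$ ($r{\left(U,a \right)} = \frac{U + a}{U + a} = 1$)
$\sqrt{r{\left(-388,\left(-5\right)^{2} \right)} - 111795} = \sqrt{1 - 111795} = \sqrt{-111794} = i \sqrt{111794}$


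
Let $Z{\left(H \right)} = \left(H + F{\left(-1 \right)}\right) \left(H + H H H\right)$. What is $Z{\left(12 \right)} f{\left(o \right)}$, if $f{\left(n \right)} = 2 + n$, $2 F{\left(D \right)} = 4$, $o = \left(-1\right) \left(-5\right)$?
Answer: $170520$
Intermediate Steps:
$o = 5$
$F{\left(D \right)} = 2$ ($F{\left(D \right)} = \frac{1}{2} \cdot 4 = 2$)
$Z{\left(H \right)} = \left(2 + H\right) \left(H + H^{3}\right)$ ($Z{\left(H \right)} = \left(H + 2\right) \left(H + H H H\right) = \left(2 + H\right) \left(H + H^{2} H\right) = \left(2 + H\right) \left(H + H^{3}\right)$)
$Z{\left(12 \right)} f{\left(o \right)} = 12 \left(2 + 12 + 12^{3} + 2 \cdot 12^{2}\right) \left(2 + 5\right) = 12 \left(2 + 12 + 1728 + 2 \cdot 144\right) 7 = 12 \left(2 + 12 + 1728 + 288\right) 7 = 12 \cdot 2030 \cdot 7 = 24360 \cdot 7 = 170520$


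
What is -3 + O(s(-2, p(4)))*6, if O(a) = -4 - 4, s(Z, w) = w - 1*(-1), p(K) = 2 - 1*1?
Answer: -51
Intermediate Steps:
p(K) = 1 (p(K) = 2 - 1 = 1)
s(Z, w) = 1 + w (s(Z, w) = w + 1 = 1 + w)
O(a) = -8
-3 + O(s(-2, p(4)))*6 = -3 - 8*6 = -3 - 48 = -51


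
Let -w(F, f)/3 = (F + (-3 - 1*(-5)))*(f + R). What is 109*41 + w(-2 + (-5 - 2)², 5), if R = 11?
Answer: 2117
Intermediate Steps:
w(F, f) = -3*(2 + F)*(11 + f) (w(F, f) = -3*(F + (-3 - 1*(-5)))*(f + 11) = -3*(F + (-3 + 5))*(11 + f) = -3*(F + 2)*(11 + f) = -3*(2 + F)*(11 + f))
109*41 + w(-2 + (-5 - 2)², 5) = 109*41 + (-66 - 33*(-2 + (-5 - 2)²) - 6*5 - 3*(-2 + (-5 - 2)²)*5) = 4469 + (-66 - 33*(-2 + (-7)²) - 30 - 3*(-2 + (-7)²)*5) = 4469 + (-66 - 33*(-2 + 49) - 30 - 3*(-2 + 49)*5) = 4469 + (-66 - 33*47 - 30 - 3*47*5) = 4469 + (-66 - 1551 - 30 - 705) = 4469 - 2352 = 2117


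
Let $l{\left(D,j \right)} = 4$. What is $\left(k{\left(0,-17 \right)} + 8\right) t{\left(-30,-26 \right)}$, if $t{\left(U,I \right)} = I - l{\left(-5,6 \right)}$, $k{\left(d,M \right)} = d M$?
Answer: $-240$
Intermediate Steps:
$k{\left(d,M \right)} = M d$
$t{\left(U,I \right)} = -4 + I$ ($t{\left(U,I \right)} = I - 4 = -4 + I$)
$\left(k{\left(0,-17 \right)} + 8\right) t{\left(-30,-26 \right)} = \left(\left(-17\right) 0 + 8\right) \left(-4 - 26\right) = \left(0 + 8\right) \left(-30\right) = 8 \left(-30\right) = -240$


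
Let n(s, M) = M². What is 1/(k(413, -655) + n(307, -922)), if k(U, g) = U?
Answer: 1/850497 ≈ 1.1758e-6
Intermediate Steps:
1/(k(413, -655) + n(307, -922)) = 1/(413 + (-922)²) = 1/(413 + 850084) = 1/850497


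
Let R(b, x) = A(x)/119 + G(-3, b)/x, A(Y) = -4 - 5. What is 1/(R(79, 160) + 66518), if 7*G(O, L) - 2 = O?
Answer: 19040/1266501263 ≈ 1.5034e-5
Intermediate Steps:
G(O, L) = 2/7 + O/7
A(Y) = -9
R(b, x) = -9/119 - 1/(7*x) (R(b, x) = -9/119 + (2/7 + (⅐)*(-3))/x = -9*1/119 + (2/7 - 3/7)/x = -9/119 - 1/(7*x))
1/(R(79, 160) + 66518) = 1/((1/119)*(-17 - 9*160)/160 + 66518) = 1/((1/119)*(1/160)*(-17 - 1440) + 66518) = 1/((1/119)*(1/160)*(-1457) + 66518) = 1/(-1457/19040 + 66518) = 1/(1266501263/19040) = 19040/1266501263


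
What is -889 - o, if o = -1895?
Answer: 1006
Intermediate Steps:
-889 - o = -889 - 1*(-1895) = -889 + 1895 = 1006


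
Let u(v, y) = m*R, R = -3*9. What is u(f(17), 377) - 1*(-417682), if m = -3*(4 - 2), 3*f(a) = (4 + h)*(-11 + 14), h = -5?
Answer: 417844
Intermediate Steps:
R = -27
f(a) = -1 (f(a) = ((4 - 5)*(-11 + 14))/3 = (-1*3)/3 = (⅓)*(-3) = -1)
m = -6 (m = -3*2 = -6)
u(v, y) = 162 (u(v, y) = -6*(-27) = 162)
u(f(17), 377) - 1*(-417682) = 162 - 1*(-417682) = 162 + 417682 = 417844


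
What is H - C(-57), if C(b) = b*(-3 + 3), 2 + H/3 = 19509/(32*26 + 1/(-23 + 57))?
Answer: 1820184/28289 ≈ 64.342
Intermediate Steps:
H = 1820184/28289 (H = -6 + 3*(19509/(32*26 + 1/(-23 + 57))) = -6 + 3*(19509/(832 + 1/34)) = -6 + 3*(19509/(28289/34)) = -6 + 3*(19509*(34/28289)) = -6 + 3*(663306/28289) = -6 + 1989918/28289 = 1820184/28289 ≈ 64.342)
C(b) = 0 (C(b) = b*0 = 0)
H - C(-57) = 1820184/28289 - 1*0 = 1820184/28289 + 0 = 1820184/28289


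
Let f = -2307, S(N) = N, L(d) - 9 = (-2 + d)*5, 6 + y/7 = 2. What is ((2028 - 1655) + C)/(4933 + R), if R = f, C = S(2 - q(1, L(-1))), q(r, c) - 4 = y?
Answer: 399/2626 ≈ 0.15194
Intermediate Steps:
y = -28 (y = -42 + 7*2 = -42 + 14 = -28)
L(d) = -1 + 5*d (L(d) = 9 + (-2 + d)*5 = 9 + (-10 + 5*d) = -1 + 5*d)
q(r, c) = -24 (q(r, c) = 4 - 28 = -24)
C = 26 (C = 2 - 1*(-24) = 2 + 24 = 26)
R = -2307
((2028 - 1655) + C)/(4933 + R) = ((2028 - 1655) + 26)/(4933 - 2307) = (373 + 26)/2626 = 399*(1/2626) = 399/2626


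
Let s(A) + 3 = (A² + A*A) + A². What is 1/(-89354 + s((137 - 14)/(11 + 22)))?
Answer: -121/10807154 ≈ -1.1196e-5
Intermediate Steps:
s(A) = -3 + 3*A² (s(A) = -3 + ((A² + A*A) + A²) = -3 + ((A² + A²) + A²) = -3 + (2*A² + A²) = -3 + 3*A²)
1/(-89354 + s((137 - 14)/(11 + 22))) = 1/(-89354 + (-3 + 3*((137 - 14)/(11 + 22))²)) = 1/(-89354 + (-3 + 3*(123/33)²)) = 1/(-89354 + (-3 + 3*(123*(1/33))²)) = 1/(-89354 + (-3 + 3*(41/11)²)) = 1/(-89354 + (-3 + 3*(1681/121))) = 1/(-89354 + (-3 + 5043/121)) = 1/(-89354 + 4680/121) = 1/(-10807154/121) = -121/10807154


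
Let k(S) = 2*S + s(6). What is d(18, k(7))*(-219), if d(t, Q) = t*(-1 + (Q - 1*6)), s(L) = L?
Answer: -51246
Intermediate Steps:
k(S) = 6 + 2*S (k(S) = 2*S + 6 = 6 + 2*S)
d(t, Q) = t*(-7 + Q) (d(t, Q) = t*(-1 + (Q - 6)) = t*(-1 + (-6 + Q)) = t*(-7 + Q))
d(18, k(7))*(-219) = (18*(-7 + (6 + 2*7)))*(-219) = (18*(-7 + (6 + 14)))*(-219) = (18*(-7 + 20))*(-219) = (18*13)*(-219) = 234*(-219) = -51246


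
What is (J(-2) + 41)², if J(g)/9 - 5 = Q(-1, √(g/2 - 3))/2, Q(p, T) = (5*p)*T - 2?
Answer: 3904 - 6930*I ≈ 3904.0 - 6930.0*I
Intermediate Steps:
Q(p, T) = -2 + 5*T*p (Q(p, T) = 5*T*p - 2 = -2 + 5*T*p)
J(g) = 36 - 45*√(-3 + g/2)/2 (J(g) = 45 + 9*((-2 + 5*√(g/2 - 3)*(-1))/2) = 45 + 9*((-2 + 5*√(g*(½) - 3)*(-1))*(½)) = 45 + 9*((-2 + 5*√(g/2 - 3)*(-1))*(½)) = 45 + 9*((-2 + 5*√(-3 + g/2)*(-1))*(½)) = 45 + 9*((-2 - 5*√(-3 + g/2))*(½)) = 45 + 9*(-1 - 5*√(-3 + g/2)/2) = 45 + (-9 - 45*√(-3 + g/2)/2) = 36 - 45*√(-3 + g/2)/2)
(J(-2) + 41)² = ((36 - 45*√(-12 + 2*(-2))/4) + 41)² = ((36 - 45*√(-12 - 4)/4) + 41)² = ((36 - 45*I) + 41)² = (77 - 45*I)²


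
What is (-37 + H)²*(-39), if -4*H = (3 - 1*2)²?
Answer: -865839/16 ≈ -54115.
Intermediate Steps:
H = -¼ (H = -(3 - 1*2)²/4 = -(3 - 2)²/4 = -¼*1² = -¼*1 = -¼ ≈ -0.25000)
(-37 + H)²*(-39) = (-37 - ¼)²*(-39) = (-149/4)²*(-39) = (22201/16)*(-39) = -865839/16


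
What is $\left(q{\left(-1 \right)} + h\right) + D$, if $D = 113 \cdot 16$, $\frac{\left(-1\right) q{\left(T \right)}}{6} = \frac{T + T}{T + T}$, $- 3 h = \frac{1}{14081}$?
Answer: $\frac{76121885}{42243} \approx 1802.0$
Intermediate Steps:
$h = - \frac{1}{42243}$ ($h = - \frac{1}{3 \cdot 14081} = \left(- \frac{1}{3}\right) \frac{1}{14081} = - \frac{1}{42243} \approx -2.3673 \cdot 10^{-5}$)
$q{\left(T \right)} = -6$ ($q{\left(T \right)} = - 6 \frac{T + T}{T + T} = - 6 \frac{2 T}{2 T} = - 6 \cdot 2 T \frac{1}{2 T} = \left(-6\right) 1 = -6$)
$D = 1808$
$\left(q{\left(-1 \right)} + h\right) + D = \left(-6 - \frac{1}{42243}\right) + 1808 = - \frac{253459}{42243} + 1808 = \frac{76121885}{42243}$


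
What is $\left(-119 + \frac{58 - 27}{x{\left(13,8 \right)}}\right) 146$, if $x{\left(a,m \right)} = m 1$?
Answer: $- \frac{67233}{4} \approx -16808.0$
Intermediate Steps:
$x{\left(a,m \right)} = m$
$\left(-119 + \frac{58 - 27}{x{\left(13,8 \right)}}\right) 146 = \left(-119 + \frac{58 - 27}{8}\right) 146 = \left(-119 + 31 \cdot \frac{1}{8}\right) 146 = \left(-119 + \frac{31}{8}\right) 146 = \left(- \frac{921}{8}\right) 146 = - \frac{67233}{4}$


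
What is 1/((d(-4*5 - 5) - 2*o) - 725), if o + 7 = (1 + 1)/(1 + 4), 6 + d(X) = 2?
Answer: -5/3579 ≈ -0.0013970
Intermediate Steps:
d(X) = -4 (d(X) = -6 + 2 = -4)
o = -33/5 (o = -7 + (1 + 1)/(1 + 4) = -7 + 2/5 = -7 + 2*(⅕) = -7 + ⅖ = -33/5 ≈ -6.6000)
1/((d(-4*5 - 5) - 2*o) - 725) = 1/((-4 - 2*(-33/5)) - 725) = 1/((-4 + 66/5) - 725) = 1/(46/5 - 725) = 1/(-3579/5) = -5/3579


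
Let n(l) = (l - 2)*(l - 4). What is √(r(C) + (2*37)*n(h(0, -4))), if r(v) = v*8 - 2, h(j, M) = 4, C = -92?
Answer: 3*I*√82 ≈ 27.166*I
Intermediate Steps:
n(l) = (-4 + l)*(-2 + l) (n(l) = (-2 + l)*(-4 + l) = (-4 + l)*(-2 + l))
r(v) = -2 + 8*v (r(v) = 8*v - 2 = -2 + 8*v)
√(r(C) + (2*37)*n(h(0, -4))) = √((-2 + 8*(-92)) + (2*37)*(8 + 4² - 6*4)) = √((-2 - 736) + 74*(8 + 16 - 24)) = √(-738 + 74*0) = √(-738 + 0) = √(-738) = 3*I*√82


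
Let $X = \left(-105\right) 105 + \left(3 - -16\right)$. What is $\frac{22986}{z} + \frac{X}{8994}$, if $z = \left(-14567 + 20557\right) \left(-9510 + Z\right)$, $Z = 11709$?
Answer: $- \frac{12063700498}{9872421495} \approx -1.222$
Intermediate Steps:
$z = 13172010$ ($z = \left(-14567 + 20557\right) \left(-9510 + 11709\right) = 5990 \cdot 2199 = 13172010$)
$X = -11006$ ($X = -11025 + \left(3 + 16\right) = -11025 + 19 = -11006$)
$\frac{22986}{z} + \frac{X}{8994} = \frac{22986}{13172010} - \frac{11006}{8994} = 22986 \cdot \frac{1}{13172010} - \frac{5503}{4497} = \frac{3831}{2195335} - \frac{5503}{4497} = - \frac{12063700498}{9872421495}$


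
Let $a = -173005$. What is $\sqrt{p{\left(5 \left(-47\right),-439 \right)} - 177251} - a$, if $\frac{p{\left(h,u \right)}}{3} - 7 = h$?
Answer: $173005 + i \sqrt{177935} \approx 1.7301 \cdot 10^{5} + 421.82 i$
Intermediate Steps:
$p{\left(h,u \right)} = 21 + 3 h$
$\sqrt{p{\left(5 \left(-47\right),-439 \right)} - 177251} - a = \sqrt{\left(21 + 3 \cdot 5 \left(-47\right)\right) - 177251} - -173005 = \sqrt{\left(21 + 3 \left(-235\right)\right) - 177251} + 173005 = \sqrt{\left(21 - 705\right) - 177251} + 173005 = \sqrt{-684 - 177251} + 173005 = \sqrt{-177935} + 173005 = i \sqrt{177935} + 173005 = 173005 + i \sqrt{177935}$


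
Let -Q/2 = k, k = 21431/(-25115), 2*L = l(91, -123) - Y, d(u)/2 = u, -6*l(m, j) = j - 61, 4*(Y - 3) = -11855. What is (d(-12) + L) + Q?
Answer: 888115603/602760 ≈ 1473.4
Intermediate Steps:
Y = -11843/4 (Y = 3 + (¼)*(-11855) = 3 - 11855/4 = -11843/4 ≈ -2960.8)
l(m, j) = 61/6 - j/6 (l(m, j) = -(j - 61)/6 = -(-61 + j)/6 = 61/6 - j/6)
d(u) = 2*u
L = 35897/24 (L = ((61/6 - ⅙*(-123)) - 1*(-11843/4))/2 = ((61/6 + 41/2) + 11843/4)/2 = (92/3 + 11843/4)/2 = (½)*(35897/12) = 35897/24 ≈ 1495.7)
k = -21431/25115 (k = 21431*(-1/25115) = -21431/25115 ≈ -0.85331)
Q = 42862/25115 (Q = -2*(-21431/25115) = 42862/25115 ≈ 1.7066)
(d(-12) + L) + Q = (2*(-12) + 35897/24) + 42862/25115 = (-24 + 35897/24) + 42862/25115 = 35321/24 + 42862/25115 = 888115603/602760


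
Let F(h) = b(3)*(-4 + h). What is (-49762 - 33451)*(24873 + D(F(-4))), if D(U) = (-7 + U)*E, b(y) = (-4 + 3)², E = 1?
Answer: -2068508754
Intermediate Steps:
b(y) = 1 (b(y) = (-1)² = 1)
F(h) = -4 + h (F(h) = 1*(-4 + h) = -4 + h)
D(U) = -7 + U (D(U) = (-7 + U)*1 = -7 + U)
(-49762 - 33451)*(24873 + D(F(-4))) = (-49762 - 33451)*(24873 + (-7 + (-4 - 4))) = -83213*(24873 + (-7 - 8)) = -83213*(24873 - 15) = -83213*24858 = -2068508754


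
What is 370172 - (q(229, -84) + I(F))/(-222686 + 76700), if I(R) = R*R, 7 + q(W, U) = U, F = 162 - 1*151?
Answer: 9006654937/24331 ≈ 3.7017e+5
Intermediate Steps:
F = 11 (F = 162 - 151 = 11)
q(W, U) = -7 + U
I(R) = R²
370172 - (q(229, -84) + I(F))/(-222686 + 76700) = 370172 - ((-7 - 84) + 11²)/(-222686 + 76700) = 370172 - (-91 + 121)/(-145986) = 370172 - 30*(-1)/145986 = 370172 - 1*(-5/24331) = 370172 + 5/24331 = 9006654937/24331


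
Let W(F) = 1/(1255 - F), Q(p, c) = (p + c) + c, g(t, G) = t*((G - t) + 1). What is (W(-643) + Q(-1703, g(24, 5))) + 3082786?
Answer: 5846255663/1898 ≈ 3.0802e+6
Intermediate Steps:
g(t, G) = t*(1 + G - t)
Q(p, c) = p + 2*c (Q(p, c) = (c + p) + c = p + 2*c)
(W(-643) + Q(-1703, g(24, 5))) + 3082786 = (-1/(-1255 - 643) + (-1703 + 2*(24*(1 + 5 - 1*24)))) + 3082786 = (-1/(-1898) + (-1703 + 2*(24*(1 + 5 - 24)))) + 3082786 = (-1*(-1/1898) + (-1703 + 2*(24*(-18)))) + 3082786 = (1/1898 + (-1703 + 2*(-432))) + 3082786 = (1/1898 + (-1703 - 864)) + 3082786 = (1/1898 - 2567) + 3082786 = -4872165/1898 + 3082786 = 5846255663/1898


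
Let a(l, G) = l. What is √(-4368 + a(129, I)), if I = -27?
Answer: 3*I*√471 ≈ 65.108*I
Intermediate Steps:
√(-4368 + a(129, I)) = √(-4368 + 129) = √(-4239) = 3*I*√471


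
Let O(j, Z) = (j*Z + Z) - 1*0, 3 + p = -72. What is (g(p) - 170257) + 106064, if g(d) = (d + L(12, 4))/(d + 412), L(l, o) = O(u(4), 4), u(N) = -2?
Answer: -21633120/337 ≈ -64193.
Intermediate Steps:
p = -75 (p = -3 - 72 = -75)
O(j, Z) = Z + Z*j (O(j, Z) = (Z*j + Z) + 0 = (Z + Z*j) + 0 = Z + Z*j)
L(l, o) = -4 (L(l, o) = 4*(1 - 2) = 4*(-1) = -4)
g(d) = (-4 + d)/(412 + d) (g(d) = (d - 4)/(d + 412) = (-4 + d)/(412 + d))
(g(p) - 170257) + 106064 = ((-4 - 75)/(412 - 75) - 170257) + 106064 = (-79/337 - 170257) + 106064 = -57376688/337 + 106064 = -21633120/337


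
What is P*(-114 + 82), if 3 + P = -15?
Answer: 576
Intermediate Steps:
P = -18 (P = -3 - 15 = -18)
P*(-114 + 82) = -18*(-114 + 82) = -18*(-32) = 576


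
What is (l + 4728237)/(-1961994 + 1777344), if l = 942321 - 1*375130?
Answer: -2647714/92325 ≈ -28.678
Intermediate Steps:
l = 567191 (l = 942321 - 375130 = 567191)
(l + 4728237)/(-1961994 + 1777344) = (567191 + 4728237)/(-1961994 + 1777344) = 5295428/(-184650) = 5295428*(-1/184650) = -2647714/92325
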